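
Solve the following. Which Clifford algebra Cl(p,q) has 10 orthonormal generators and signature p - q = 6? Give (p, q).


We need p + q = 10 and p - q = 6.
Adding: 2p = 10 + 6 = 16, so p = 8.
Then q = 10 - 8 = 2.
(p, q) = (8, 2)


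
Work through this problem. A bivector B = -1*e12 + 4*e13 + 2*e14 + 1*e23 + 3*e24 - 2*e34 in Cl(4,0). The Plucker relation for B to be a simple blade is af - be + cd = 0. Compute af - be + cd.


Plucker relation: af - be + cd
a*f = (-1)*(-2) = 2
b*e = 4*3 = 12
c*d = 2*1 = 2
af - be + cd = 2 - 12 + 2
= -8


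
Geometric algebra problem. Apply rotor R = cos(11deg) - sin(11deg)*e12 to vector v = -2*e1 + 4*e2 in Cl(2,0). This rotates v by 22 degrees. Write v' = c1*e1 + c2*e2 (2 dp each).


Rotor R = cos(11deg) - sin(11deg)*e12
Rotation angle theta = 2 * 11 = 22 degrees
v' = R*v*~R rotates v by theta.
cos(22deg) = 0.9272, sin(22deg) = 0.3746
v'_1 = -2*cos(22deg) - 4*sin(22deg)
= -2*0.9272 - 4*0.3746
= -3.35
v'_2 = -2*sin(22deg) + 4*cos(22deg)
= -2*0.3746 + 4*0.9272
= 2.96
v' = -3.35*e1 + 2.96*e2


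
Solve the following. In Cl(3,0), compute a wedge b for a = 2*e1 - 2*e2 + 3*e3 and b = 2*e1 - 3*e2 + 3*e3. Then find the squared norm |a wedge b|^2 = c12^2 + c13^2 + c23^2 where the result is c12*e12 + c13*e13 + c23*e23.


a wedge b = (a1*b2 - a2*b1)*e12 + (a1*b3 - a3*b1)*e13 + (a2*b3 - a3*b2)*e23
e12 coeff: 2*(-3) - (-2)*2 = -6 - (-4) = -2
e13 coeff: 2*3 - 3*2 = 6 - 6 = 0
e23 coeff: (-2)*3 - 3*(-3) = -6 - (-9) = 3
|a wedge b|^2 = (-2)^2 + 0^2 + 3^2
= 4 + 0 + 9
= 13


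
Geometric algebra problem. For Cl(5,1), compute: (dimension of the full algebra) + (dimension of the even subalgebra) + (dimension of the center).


n = 5 + 1 = 6
Total dim = 2^6 = 64
Even subalgebra dim = 2^5 = 32
n is even, so center dim = 1
Sum = 64 + 32 + 1 = 97


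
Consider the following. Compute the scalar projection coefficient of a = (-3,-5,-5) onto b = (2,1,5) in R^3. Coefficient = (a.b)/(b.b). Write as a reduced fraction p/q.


Projection coefficient = (a . b) / (b . b)
a . b = (-3)*2 + (-5)*1 + (-5)*5
= -6 + (-5) + (-25) = -36
b . b = 2^2 + 1^2 + 5^2
= 4 + 1 + 25 = 30
Coefficient = -36/30
In lowest terms: -6/5


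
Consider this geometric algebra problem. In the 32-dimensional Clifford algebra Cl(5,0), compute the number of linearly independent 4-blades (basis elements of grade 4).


Number of grade-k basis blades in Cl(p,q) with n = p + q is C(n, k).
n = 5 + 0 = 5
C(5, 4) = 5! / (4! * 1!)
= 120 / (24 * 1)
= 5


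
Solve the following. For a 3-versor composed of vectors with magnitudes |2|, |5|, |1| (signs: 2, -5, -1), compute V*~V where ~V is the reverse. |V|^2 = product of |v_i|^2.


Each vector v_i has |v_i|^2 = s_i^2
Squared scales: 2^2 = 4, (-5)^2 = 25, (-1)^2 = 1
|V|^2 = 4 * 25 * 1
= 100


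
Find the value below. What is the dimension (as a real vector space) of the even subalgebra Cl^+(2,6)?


Even subalgebra dimension = 2^(n-1)
n = 2 + 6 = 8
2^(8 - 1) = 2^7 = 128
Verification: sum of C(8,k) for even k = 1 + 28 + 70 + 28 + 1 = 128
Result = 128


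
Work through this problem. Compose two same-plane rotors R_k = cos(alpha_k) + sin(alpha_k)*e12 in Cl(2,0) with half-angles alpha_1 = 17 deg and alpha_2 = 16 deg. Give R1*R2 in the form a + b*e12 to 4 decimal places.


Same-plane rotors commute and their half-angles add:
R1*R2 = cos(a1 + a2) + sin(a1 + a2)*e12.
a1 + a2 = 17 + 16 = 33 deg
cos(33 deg) = 0.8387
sin(33 deg) = 0.5446
R1*R2 = 0.8387 + 0.5446*e12


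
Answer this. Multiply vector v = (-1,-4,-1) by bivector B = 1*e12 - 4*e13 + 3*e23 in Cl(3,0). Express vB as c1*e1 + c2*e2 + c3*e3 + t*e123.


vB has grade-1 (vector) and grade-3 (trivector) parts: vB = (v _| B) + (v ^ B).
Vector part <vB>_1:
  e1: -v2*b12 - v3*b13 = -(-4)*(1) - (-1)*(-4) = 0
  e2: v1*b12 - v3*b23 = (-1)*(1) - (-1)*(3) = 2
  e3: v1*b13 + v2*b23 = (-1)*(-4) + (-4)*(3) = -8
Trivector part <vB>_3:
  e123: v1*b23 - v2*b13 + v3*b12 = (-1)*(3) - (-4)*(-4) + (-1)*(1) = -20
vB = 0*e1 + 2*e2 - 8*e3 - 20*e123


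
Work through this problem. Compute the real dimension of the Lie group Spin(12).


Spin(n) double-covers SO(n); both have Lie algebra so(n) of dimension n(n-1)/2.
n = 12
n(n-1) = 12 * 11 = 132
dim Spin(12) = 132/2 = 66


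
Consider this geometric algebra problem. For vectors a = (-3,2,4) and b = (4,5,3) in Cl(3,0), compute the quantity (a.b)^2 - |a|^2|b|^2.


a . b = (-3)*4 + 2*5 + 4*3
= -12 + 10 + 12 = 10
|a|^2 = (-3)^2 + 2^2 + 4^2 = 29
|b|^2 = 4^2 + 5^2 + 3^2 = 50
(a.b)^2 = 10^2 = 100
|a|^2 * |b|^2 = 29 * 50 = 1450
Result = 100 - 1450 = -1350


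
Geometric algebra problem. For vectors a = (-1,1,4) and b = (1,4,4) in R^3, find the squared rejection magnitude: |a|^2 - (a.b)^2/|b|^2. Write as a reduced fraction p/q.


|a|^2 = (-1)^2 + 1^2 + 4^2 = 18
|b|^2 = 1^2 + 4^2 + 4^2 = 33
a . b = (-1)*1 + 1*4 + 4*4 = 19
(a.b)^2 = 19^2 = 361
|rej|^2 = 18 - 361/33
= (594 - 361)/33
= 233/33
In lowest terms: 233/33


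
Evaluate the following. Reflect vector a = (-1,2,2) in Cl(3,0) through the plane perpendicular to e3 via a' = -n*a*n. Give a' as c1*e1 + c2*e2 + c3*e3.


Reflection formula: a' = -n*a*n, with n = e3 (unit vector, n^2 = 1).
For reflection through hyperplane perp to e3:
The component along e3 flips sign, others stay.
a = (-1, 2, 2)
a' = (-1, 2, -2)
a' = -1*e1 + 2*e2 - 2*e3


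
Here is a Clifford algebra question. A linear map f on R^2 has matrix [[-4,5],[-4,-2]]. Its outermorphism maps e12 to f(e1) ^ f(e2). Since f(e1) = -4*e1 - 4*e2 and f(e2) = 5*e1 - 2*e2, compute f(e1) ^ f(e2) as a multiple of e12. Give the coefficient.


The outermorphism of a linear map f sends e1^e2 to f(e1)^f(e2).
f(e1) = -4*e1 - 4*e2
f(e2) = 5*e1 - 2*e2
f(e1) ^ f(e2) = (-4*e1 - 4*e2) ^ (5*e1 - 2*e2)
= (-4)*(-2)*e12 + (-4)*5*e21
= (8 - (-20))*e12
= 28*e12
Coefficient = 28


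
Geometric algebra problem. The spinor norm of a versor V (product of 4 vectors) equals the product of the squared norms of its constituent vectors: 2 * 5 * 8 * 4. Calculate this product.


Spinor norm N(V) = |v1|^2 * |v2|^2 * ... * |v4|^2
= 2 * 5 * 8 * 4
Running product: 2, 10, 80, 320
N(V) = 320


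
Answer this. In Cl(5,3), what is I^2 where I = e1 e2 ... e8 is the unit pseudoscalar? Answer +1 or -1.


The pseudoscalar I = e1...e_n (product of all n generators) of Cl(p,q) satisfies I^2 = (-1)^(q + n(n-1)/2).
p = 5, q = 3, n = p + q = 8
n(n-1)/2 = 8 * 7 / 2 = 28
Exponent = q + n(n-1)/2 = 3 + 28 = 31
I^2 = (-1)^31 = -1


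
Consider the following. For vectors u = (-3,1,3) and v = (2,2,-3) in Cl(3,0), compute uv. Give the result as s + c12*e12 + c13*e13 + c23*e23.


In Cl(3,0): e_i^2 = 1, e_ie_j = -e_je_i for i != j.
Scalar part = u . v = (-3)*2 + 1*2 + 3*(-3)
= -6 + 2 + (-9) = -13
e12 coeff = (-3)*2 - 1*2 = -6 - 2 = -8
e13 coeff = (-3)*(-3) - 3*2 = 9 - 6 = 3
e23 coeff = 1*(-3) - 3*2 = -3 - 6 = -9
uv = -13 - 8*e12 + 3*e13 - 9*e23


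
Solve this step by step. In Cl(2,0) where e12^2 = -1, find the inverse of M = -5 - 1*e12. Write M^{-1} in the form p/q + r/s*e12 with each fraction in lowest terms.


M = -5 - 1*e12, where e12^2 = -1.
Since M commutes with its reverse ~M = a - b*e12, M * ~M = a^2 - b^2*e12^2 = a^2 + b^2.
So M^{-1} = ~M / (a^2 + b^2) = (a - b*e12)/(a^2 + b^2).
a^2 + b^2 = 25 + 1 = 26
Scalar part = -5/26 = -5/26
Bivector coeff = 1/26 = 1/26
M^{-1} = -5/26 + 1/26*e12


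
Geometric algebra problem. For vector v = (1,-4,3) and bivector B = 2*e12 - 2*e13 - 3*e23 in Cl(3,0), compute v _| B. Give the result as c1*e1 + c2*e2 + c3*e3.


Left contraction v _| B = <vB>_1 (grade-1 part of the geometric product vB).
Using e1_|e12 = e2, e2_|e12 = -e1, e1_|e13 = e3, e3_|e13 = -e1, e2_|e23 = e3, e3_|e23 = -e2:
e1 coeff: -v2*b12 - v3*b13 = -(-4)*(2) - (3)*(-2) = 14
e2 coeff: v1*b12 - v3*b23 = (1)*(2) - (3)*(-3) = 11
e3 coeff: v1*b13 + v2*b23 = (1)*(-2) + (-4)*(-3) = 10
v _| B = 14*e1 + 11*e2 + 10*e3


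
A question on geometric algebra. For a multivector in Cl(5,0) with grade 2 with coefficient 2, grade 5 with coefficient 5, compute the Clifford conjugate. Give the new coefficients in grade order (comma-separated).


Clifford conjugate sign for grade k: (-1)^(k(k+1)/2)
Grade 2: (-1)^(2*3/2) = (-1)^3 = -1, coeff 2 -> -2
Grade 5: (-1)^(5*6/2) = (-1)^15 = -1, coeff 5 -> -5
Conjugated coefficients: -2, -5


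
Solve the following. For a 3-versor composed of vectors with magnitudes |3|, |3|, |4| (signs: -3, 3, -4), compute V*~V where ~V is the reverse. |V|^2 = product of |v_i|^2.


Each vector v_i has |v_i|^2 = s_i^2
Squared scales: (-3)^2 = 9, 3^2 = 9, (-4)^2 = 16
|V|^2 = 9 * 9 * 16
= 1296


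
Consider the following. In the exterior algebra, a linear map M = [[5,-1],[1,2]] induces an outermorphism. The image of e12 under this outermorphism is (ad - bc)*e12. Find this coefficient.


The outermorphism of a linear map f sends e1^e2 to f(e1)^f(e2).
f(e1) = 5*e1 + 1*e2
f(e2) = -1*e1 + 2*e2
f(e1) ^ f(e2) = (5*e1 + 1*e2) ^ (-1*e1 + 2*e2)
= 5*2*e12 + 1*(-1)*e21
= (10 - (-1))*e12
= 11*e12
Coefficient = 11


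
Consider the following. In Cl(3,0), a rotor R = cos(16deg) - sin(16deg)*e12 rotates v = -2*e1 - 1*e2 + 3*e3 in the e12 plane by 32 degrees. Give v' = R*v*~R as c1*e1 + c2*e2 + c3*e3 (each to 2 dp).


Rotor R = cos(16deg) - sin(16deg)*e12
Rotation angle theta = 2 * 16 = 32 degrees in the e12 plane (e1 -> e2).
The component perpendicular to the plane (e3) is invariant: v'_3 = v3 = 3.00
cos(32deg) = 0.8480, sin(32deg) = 0.5299
v'_1 = v1*cos(theta) - v2*sin(theta) = -2*0.8480 - (-1)*0.5299 = -1.17
v'_2 = v1*sin(theta) + v2*cos(theta) = -2*0.5299 + (-1)*0.8480 = -1.91
v' = -1.17*e1 - 1.91*e2 + 3.00*e3


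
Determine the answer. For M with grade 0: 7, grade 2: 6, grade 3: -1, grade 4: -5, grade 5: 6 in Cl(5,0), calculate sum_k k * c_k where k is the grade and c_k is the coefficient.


Grade-weighted sum = sum of grade_k * coefficient_k
0*7 = 0
2*6 = 12
3*(-1) = -3
4*(-5) = -20
5*6 = 30
Total = 0 + 12 + (-3) + (-20) + 30 = 19


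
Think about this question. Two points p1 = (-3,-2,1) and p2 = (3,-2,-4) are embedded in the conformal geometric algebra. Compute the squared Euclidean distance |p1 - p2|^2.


p1 - p2 = (-6, 0, 5)
|p1 - p2|^2 = (-6)^2 + 0^2 + 5^2
= 36 + 0 + 25
= 61


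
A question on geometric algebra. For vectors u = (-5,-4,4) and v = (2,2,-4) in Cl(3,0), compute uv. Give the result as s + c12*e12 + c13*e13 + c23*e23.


In Cl(3,0): e_i^2 = 1, e_ie_j = -e_je_i for i != j.
Scalar part = u . v = (-5)*2 + (-4)*2 + 4*(-4)
= -10 + (-8) + (-16) = -34
e12 coeff = (-5)*2 - (-4)*2 = -10 - (-8) = -2
e13 coeff = (-5)*(-4) - 4*2 = 20 - 8 = 12
e23 coeff = (-4)*(-4) - 4*2 = 16 - 8 = 8
uv = -34 - 2*e12 + 12*e13 + 8*e23


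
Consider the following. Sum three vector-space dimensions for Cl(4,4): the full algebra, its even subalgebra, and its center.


n = 4 + 4 = 8
Total dim = 2^8 = 256
Even subalgebra dim = 2^7 = 128
n is even, so center dim = 1
Sum = 256 + 128 + 1 = 385


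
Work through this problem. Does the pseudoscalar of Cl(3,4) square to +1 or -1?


The pseudoscalar I = e1...e_n (product of all n generators) of Cl(p,q) satisfies I^2 = (-1)^(q + n(n-1)/2).
p = 3, q = 4, n = p + q = 7
n(n-1)/2 = 7 * 6 / 2 = 21
Exponent = q + n(n-1)/2 = 4 + 21 = 25
I^2 = (-1)^25 = -1


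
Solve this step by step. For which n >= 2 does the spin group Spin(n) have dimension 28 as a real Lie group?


dim Spin(n) = dim so(n) = n(n-1)/2.
Solve n(n-1)/2 = 28, i.e. n^2 - n - 56 = 0.
Discriminant = 1 + 8*28 = 225
n = (1 + sqrt(225))/2 = (1 + 15)/2 = 8


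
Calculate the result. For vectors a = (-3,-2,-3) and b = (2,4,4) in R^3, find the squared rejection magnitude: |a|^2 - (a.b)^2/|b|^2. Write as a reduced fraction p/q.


|a|^2 = (-3)^2 + (-2)^2 + (-3)^2 = 22
|b|^2 = 2^2 + 4^2 + 4^2 = 36
a . b = (-3)*2 + (-2)*4 + (-3)*4 = -26
(a.b)^2 = (-26)^2 = 676
|rej|^2 = 22 - 676/36
= (792 - 676)/36
= 116/36
In lowest terms: 29/9


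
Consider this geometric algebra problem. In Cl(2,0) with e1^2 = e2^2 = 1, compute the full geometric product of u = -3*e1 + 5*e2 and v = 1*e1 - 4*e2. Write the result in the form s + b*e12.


Expand: (-3*e1 + 5*e2)(1*e1 - 4*e2)
= (-3)*1*e1e1 + (-3)*(-4)*e1e2 + 5*1*e2e1 + 5*(-4)*e2e2
Using e1^2 = e2^2 = 1, e2e1 = -e1e2:
Scalar part s = (-3)*1 + 5*(-4) = -3 + (-20) = -23
Bivector part b = (-3)*(-4) - 5*1 = 12 - 5 = 7
uv = -23 + 7*e12


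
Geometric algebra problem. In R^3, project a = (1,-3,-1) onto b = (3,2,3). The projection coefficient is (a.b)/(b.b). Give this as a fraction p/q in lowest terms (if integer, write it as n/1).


Projection coefficient = (a . b) / (b . b)
a . b = 1*3 + (-3)*2 + (-1)*3
= 3 + (-6) + (-3) = -6
b . b = 3^2 + 2^2 + 3^2
= 9 + 4 + 9 = 22
Coefficient = -6/22
In lowest terms: -3/11


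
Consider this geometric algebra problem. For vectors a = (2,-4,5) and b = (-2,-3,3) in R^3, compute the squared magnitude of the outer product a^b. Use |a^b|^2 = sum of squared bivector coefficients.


a wedge b = (a1*b2 - a2*b1)*e12 + (a1*b3 - a3*b1)*e13 + (a2*b3 - a3*b2)*e23
e12 coeff: 2*(-3) - (-4)*(-2) = -6 - 8 = -14
e13 coeff: 2*3 - 5*(-2) = 6 - (-10) = 16
e23 coeff: (-4)*3 - 5*(-3) = -12 - (-15) = 3
|a wedge b|^2 = (-14)^2 + 16^2 + 3^2
= 196 + 256 + 9
= 461


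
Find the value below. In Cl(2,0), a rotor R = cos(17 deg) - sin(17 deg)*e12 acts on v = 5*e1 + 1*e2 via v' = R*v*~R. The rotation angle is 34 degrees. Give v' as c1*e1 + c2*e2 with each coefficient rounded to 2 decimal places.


Rotor R = cos(17deg) - sin(17deg)*e12
Rotation angle theta = 2 * 17 = 34 degrees
v' = R*v*~R rotates v by theta.
cos(34deg) = 0.8290, sin(34deg) = 0.5592
v'_1 = 5*cos(34deg) - 1*sin(34deg)
= 5*0.8290 - 1*0.5592
= 3.59
v'_2 = 5*sin(34deg) + 1*cos(34deg)
= 5*0.5592 + 1*0.8290
= 3.63
v' = 3.59*e1 + 3.63*e2


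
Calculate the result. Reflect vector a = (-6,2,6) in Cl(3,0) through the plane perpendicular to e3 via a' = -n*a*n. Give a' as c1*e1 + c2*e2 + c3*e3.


Reflection formula: a' = -n*a*n, with n = e3 (unit vector, n^2 = 1).
For reflection through hyperplane perp to e3:
The component along e3 flips sign, others stay.
a = (-6, 2, 6)
a' = (-6, 2, -6)
a' = -6*e1 + 2*e2 - 6*e3


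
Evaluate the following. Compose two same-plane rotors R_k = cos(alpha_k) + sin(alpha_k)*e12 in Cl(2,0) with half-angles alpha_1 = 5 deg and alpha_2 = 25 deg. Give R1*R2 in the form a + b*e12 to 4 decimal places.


Same-plane rotors commute and their half-angles add:
R1*R2 = cos(a1 + a2) + sin(a1 + a2)*e12.
a1 + a2 = 5 + 25 = 30 deg
cos(30 deg) = 0.8660
sin(30 deg) = 0.5000
R1*R2 = 0.8660 + 0.5000*e12


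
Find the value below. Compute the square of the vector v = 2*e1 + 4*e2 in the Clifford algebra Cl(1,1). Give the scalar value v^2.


v^2 = sum of c_i^2 * e_i^2
Positive signature terms (e_i^2 = +1): 2^2 = 4
Negative signature terms (e_j^2 = -1): 4^2 = 16
v^2 = 4 - 16 = -12


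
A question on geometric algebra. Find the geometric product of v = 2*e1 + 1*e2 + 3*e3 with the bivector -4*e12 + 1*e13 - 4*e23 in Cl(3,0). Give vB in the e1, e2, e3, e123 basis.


vB has grade-1 (vector) and grade-3 (trivector) parts: vB = (v _| B) + (v ^ B).
Vector part <vB>_1:
  e1: -v2*b12 - v3*b13 = -(1)*(-4) - (3)*(1) = 1
  e2: v1*b12 - v3*b23 = (2)*(-4) - (3)*(-4) = 4
  e3: v1*b13 + v2*b23 = (2)*(1) + (1)*(-4) = -2
Trivector part <vB>_3:
  e123: v1*b23 - v2*b13 + v3*b12 = (2)*(-4) - (1)*(1) + (3)*(-4) = -21
vB = 1*e1 + 4*e2 - 2*e3 - 21*e123


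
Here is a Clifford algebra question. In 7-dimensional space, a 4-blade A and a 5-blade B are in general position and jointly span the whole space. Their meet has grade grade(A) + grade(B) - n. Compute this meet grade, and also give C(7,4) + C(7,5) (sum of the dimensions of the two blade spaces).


Meet grade = grade(A) + grade(B) - n
= 4 + 5 - 7 = 2
C(7,4) = 35
C(7,5) = 21
dim_A + dim_B = 35 + 21 = 56


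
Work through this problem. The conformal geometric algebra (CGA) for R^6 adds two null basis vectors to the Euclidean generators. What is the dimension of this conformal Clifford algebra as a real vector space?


The conformal model of R^6 uses Cl(7,1): the 6 Euclidean generators plus two extra orthogonal generators e+ (e+^2 = +1) and e- (e-^2 = -1), from which the null vectors e0, einf are built.
Number of generators m = 6 + 2 = 8.
dim Cl(p,q) = 2^m = 2^8 = 256


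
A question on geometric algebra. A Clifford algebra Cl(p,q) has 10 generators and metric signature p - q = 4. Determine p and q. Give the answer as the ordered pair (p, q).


We need p + q = 10 and p - q = 4.
Adding: 2p = 10 + 4 = 14, so p = 7.
Then q = 10 - 7 = 3.
(p, q) = (7, 3)


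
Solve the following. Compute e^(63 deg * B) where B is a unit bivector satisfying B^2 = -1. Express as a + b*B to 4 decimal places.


For a unit bivector B with B^2 = -1, the exponential series gives
e^(theta*B) = cos(theta) + sin(theta)*B (the GA analogue of Euler's formula).
theta = 63 degrees = 1.099557 rad
cos(63 deg) = 0.4540
sin(63 deg) = 0.8910
exp(theta*B) = 0.4540 + 0.8910*B


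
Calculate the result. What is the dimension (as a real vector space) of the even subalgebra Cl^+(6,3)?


Even subalgebra dimension = 2^(n-1)
n = 6 + 3 = 9
2^(9 - 1) = 2^8 = 256
Verification: sum of C(9,k) for even k = 1 + 36 + 126 + 84 + 9 = 256
Result = 256


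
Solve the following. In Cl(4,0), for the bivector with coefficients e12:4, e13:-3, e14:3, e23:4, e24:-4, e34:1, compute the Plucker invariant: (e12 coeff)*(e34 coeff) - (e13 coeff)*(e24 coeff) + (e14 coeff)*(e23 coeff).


Plucker relation: af - be + cd
a*f = 4*1 = 4
b*e = (-3)*(-4) = 12
c*d = 3*4 = 12
af - be + cd = 4 - 12 + 12
= 4


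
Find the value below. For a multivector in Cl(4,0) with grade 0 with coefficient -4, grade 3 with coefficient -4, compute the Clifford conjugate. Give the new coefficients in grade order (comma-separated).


Clifford conjugate sign for grade k: (-1)^(k(k+1)/2)
Grade 0: (-1)^(0*1/2) = (-1)^0 = 1, coeff -4 -> -4
Grade 3: (-1)^(3*4/2) = (-1)^6 = 1, coeff -4 -> -4
Conjugated coefficients: -4, -4


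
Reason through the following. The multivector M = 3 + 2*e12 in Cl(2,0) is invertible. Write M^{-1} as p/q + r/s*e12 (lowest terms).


M = 3 + 2*e12, where e12^2 = -1.
Since M commutes with its reverse ~M = a - b*e12, M * ~M = a^2 - b^2*e12^2 = a^2 + b^2.
So M^{-1} = ~M / (a^2 + b^2) = (a - b*e12)/(a^2 + b^2).
a^2 + b^2 = 9 + 4 = 13
Scalar part = 3/13 = 3/13
Bivector coeff = -2/13 = -2/13
M^{-1} = 3/13 - 2/13*e12


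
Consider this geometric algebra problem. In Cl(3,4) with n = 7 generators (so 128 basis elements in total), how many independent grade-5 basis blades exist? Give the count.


Number of grade-k basis blades in Cl(p,q) with n = p + q is C(n, k).
n = 3 + 4 = 7
C(7, 5) = 7! / (5! * 2!)
= 5040 / (120 * 2)
= 21


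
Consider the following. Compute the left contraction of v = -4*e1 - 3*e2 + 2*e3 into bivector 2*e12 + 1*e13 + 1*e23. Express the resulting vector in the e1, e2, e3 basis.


Left contraction v _| B = <vB>_1 (grade-1 part of the geometric product vB).
Using e1_|e12 = e2, e2_|e12 = -e1, e1_|e13 = e3, e3_|e13 = -e1, e2_|e23 = e3, e3_|e23 = -e2:
e1 coeff: -v2*b12 - v3*b13 = -(-3)*(2) - (2)*(1) = 4
e2 coeff: v1*b12 - v3*b23 = (-4)*(2) - (2)*(1) = -10
e3 coeff: v1*b13 + v2*b23 = (-4)*(1) + (-3)*(1) = -7
v _| B = 4*e1 - 10*e2 - 7*e3


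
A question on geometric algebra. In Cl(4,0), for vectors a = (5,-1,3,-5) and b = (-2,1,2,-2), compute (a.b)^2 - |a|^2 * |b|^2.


a . b = 5*(-2) + (-1)*1 + 3*2 + (-5)*(-2)
= -10 + (-1) + 6 + 10 = 5
|a|^2 = 5^2 + (-1)^2 + 3^2 + (-5)^2 = 60
|b|^2 = (-2)^2 + 1^2 + 2^2 + (-2)^2 = 13
(a.b)^2 = 5^2 = 25
|a|^2 * |b|^2 = 60 * 13 = 780
Result = 25 - 780 = -755


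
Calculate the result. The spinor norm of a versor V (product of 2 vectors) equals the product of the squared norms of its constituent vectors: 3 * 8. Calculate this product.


Spinor norm N(V) = |v1|^2 * |v2|^2 * ... * |v2|^2
= 3 * 8
Running product: 3, 24
N(V) = 24


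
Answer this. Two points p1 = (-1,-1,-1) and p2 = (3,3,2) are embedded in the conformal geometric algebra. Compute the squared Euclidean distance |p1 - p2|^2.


p1 - p2 = (-4, -4, -3)
|p1 - p2|^2 = (-4)^2 + (-4)^2 + (-3)^2
= 16 + 16 + 9
= 41


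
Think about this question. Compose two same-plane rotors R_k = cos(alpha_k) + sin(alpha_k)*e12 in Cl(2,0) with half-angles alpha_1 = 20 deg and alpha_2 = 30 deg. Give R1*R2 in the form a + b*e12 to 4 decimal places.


Same-plane rotors commute and their half-angles add:
R1*R2 = cos(a1 + a2) + sin(a1 + a2)*e12.
a1 + a2 = 20 + 30 = 50 deg
cos(50 deg) = 0.6428
sin(50 deg) = 0.7660
R1*R2 = 0.6428 + 0.7660*e12


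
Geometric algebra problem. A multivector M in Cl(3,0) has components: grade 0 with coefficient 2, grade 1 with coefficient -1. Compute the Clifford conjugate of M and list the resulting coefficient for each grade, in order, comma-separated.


Clifford conjugate sign for grade k: (-1)^(k(k+1)/2)
Grade 0: (-1)^(0*1/2) = (-1)^0 = 1, coeff 2 -> 2
Grade 1: (-1)^(1*2/2) = (-1)^1 = -1, coeff -1 -> 1
Conjugated coefficients: 2, 1


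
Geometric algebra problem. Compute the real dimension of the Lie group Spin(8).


Spin(n) double-covers SO(n); both have Lie algebra so(n) of dimension n(n-1)/2.
n = 8
n(n-1) = 8 * 7 = 56
dim Spin(8) = 56/2 = 28


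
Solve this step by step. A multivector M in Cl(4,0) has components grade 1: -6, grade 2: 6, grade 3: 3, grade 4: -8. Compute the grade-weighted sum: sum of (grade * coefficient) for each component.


Grade-weighted sum = sum of grade_k * coefficient_k
1*(-6) = -6
2*6 = 12
3*3 = 9
4*(-8) = -32
Total = -6 + 12 + 9 + (-32) = -17


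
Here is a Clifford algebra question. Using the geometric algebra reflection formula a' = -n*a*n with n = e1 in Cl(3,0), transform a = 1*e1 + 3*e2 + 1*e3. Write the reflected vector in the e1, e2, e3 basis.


Reflection formula: a' = -n*a*n, with n = e1 (unit vector, n^2 = 1).
For reflection through hyperplane perp to e1:
The component along e1 flips sign, others stay.
a = (1, 3, 1)
a' = (-1, 3, 1)
a' = -1*e1 + 3*e2 + 1*e3


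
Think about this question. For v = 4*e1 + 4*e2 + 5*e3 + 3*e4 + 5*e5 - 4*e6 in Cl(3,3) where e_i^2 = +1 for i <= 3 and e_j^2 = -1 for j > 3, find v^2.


v^2 = sum of c_i^2 * e_i^2
Positive signature terms (e_i^2 = +1): 4^2 + 4^2 + 5^2 = 57
Negative signature terms (e_j^2 = -1): 3^2 + 5^2 + (-4)^2 = 50
v^2 = 57 - 50 = 7


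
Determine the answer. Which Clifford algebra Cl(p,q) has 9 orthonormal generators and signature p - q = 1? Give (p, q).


We need p + q = 9 and p - q = 1.
Adding: 2p = 9 + 1 = 10, so p = 5.
Then q = 9 - 5 = 4.
(p, q) = (5, 4)


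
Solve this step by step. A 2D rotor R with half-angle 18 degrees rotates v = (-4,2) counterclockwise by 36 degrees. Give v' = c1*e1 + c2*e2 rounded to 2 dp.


Rotor R = cos(18deg) - sin(18deg)*e12
Rotation angle theta = 2 * 18 = 36 degrees
v' = R*v*~R rotates v by theta.
cos(36deg) = 0.8090, sin(36deg) = 0.5878
v'_1 = -4*cos(36deg) - 2*sin(36deg)
= -4*0.8090 - 2*0.5878
= -4.41
v'_2 = -4*sin(36deg) + 2*cos(36deg)
= -4*0.5878 + 2*0.8090
= -0.73
v' = -4.41*e1 - 0.73*e2


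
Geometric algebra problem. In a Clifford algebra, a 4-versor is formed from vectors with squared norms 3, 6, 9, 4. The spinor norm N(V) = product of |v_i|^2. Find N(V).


Spinor norm N(V) = |v1|^2 * |v2|^2 * ... * |v4|^2
= 3 * 6 * 9 * 4
Running product: 3, 18, 162, 648
N(V) = 648


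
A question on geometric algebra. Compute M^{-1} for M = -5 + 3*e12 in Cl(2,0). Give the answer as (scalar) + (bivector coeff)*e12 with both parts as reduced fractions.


M = -5 + 3*e12, where e12^2 = -1.
Since M commutes with its reverse ~M = a - b*e12, M * ~M = a^2 - b^2*e12^2 = a^2 + b^2.
So M^{-1} = ~M / (a^2 + b^2) = (a - b*e12)/(a^2 + b^2).
a^2 + b^2 = 25 + 9 = 34
Scalar part = -5/34 = -5/34
Bivector coeff = -3/34 = -3/34
M^{-1} = -5/34 - 3/34*e12


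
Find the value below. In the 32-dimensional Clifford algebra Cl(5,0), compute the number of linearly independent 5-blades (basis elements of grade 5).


Number of grade-k basis blades in Cl(p,q) with n = p + q is C(n, k).
n = 5 + 0 = 5
C(5, 5) = 5! / (5! * 0!)
= 120 / (120 * 1)
= 1


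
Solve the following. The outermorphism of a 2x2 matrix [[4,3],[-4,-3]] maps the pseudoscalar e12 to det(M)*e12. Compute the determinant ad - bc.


The outermorphism of a linear map f sends e1^e2 to f(e1)^f(e2).
f(e1) = 4*e1 - 4*e2
f(e2) = 3*e1 - 3*e2
f(e1) ^ f(e2) = (4*e1 - 4*e2) ^ (3*e1 - 3*e2)
= 4*(-3)*e12 + (-4)*3*e21
= (-12 - (-12))*e12
= 0*e12
Coefficient = 0


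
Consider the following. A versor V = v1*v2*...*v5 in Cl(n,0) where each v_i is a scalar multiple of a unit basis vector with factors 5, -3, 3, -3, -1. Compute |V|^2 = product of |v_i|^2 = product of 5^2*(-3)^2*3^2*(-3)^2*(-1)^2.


Each vector v_i has |v_i|^2 = s_i^2
Squared scales: 5^2 = 25, (-3)^2 = 9, 3^2 = 9, (-3)^2 = 9, (-1)^2 = 1
|V|^2 = 25 * 9 * 9 * 9 * 1
= 18225


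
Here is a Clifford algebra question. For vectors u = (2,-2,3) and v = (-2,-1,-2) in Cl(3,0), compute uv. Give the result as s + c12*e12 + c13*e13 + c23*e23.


In Cl(3,0): e_i^2 = 1, e_ie_j = -e_je_i for i != j.
Scalar part = u . v = 2*(-2) + (-2)*(-1) + 3*(-2)
= -4 + 2 + (-6) = -8
e12 coeff = 2*(-1) - (-2)*(-2) = -2 - 4 = -6
e13 coeff = 2*(-2) - 3*(-2) = -4 - (-6) = 2
e23 coeff = (-2)*(-2) - 3*(-1) = 4 - (-3) = 7
uv = -8 - 6*e12 + 2*e13 + 7*e23


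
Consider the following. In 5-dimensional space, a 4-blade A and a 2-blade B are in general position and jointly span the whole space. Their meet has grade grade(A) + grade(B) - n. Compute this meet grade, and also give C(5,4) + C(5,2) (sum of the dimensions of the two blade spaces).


Meet grade = grade(A) + grade(B) - n
= 4 + 2 - 5 = 1
C(5,4) = 5
C(5,2) = 10
dim_A + dim_B = 5 + 10 = 15


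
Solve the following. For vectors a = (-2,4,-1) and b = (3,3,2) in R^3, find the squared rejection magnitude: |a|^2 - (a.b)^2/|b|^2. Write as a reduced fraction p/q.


|a|^2 = (-2)^2 + 4^2 + (-1)^2 = 21
|b|^2 = 3^2 + 3^2 + 2^2 = 22
a . b = (-2)*3 + 4*3 + (-1)*2 = 4
(a.b)^2 = 4^2 = 16
|rej|^2 = 21 - 16/22
= (462 - 16)/22
= 446/22
In lowest terms: 223/11


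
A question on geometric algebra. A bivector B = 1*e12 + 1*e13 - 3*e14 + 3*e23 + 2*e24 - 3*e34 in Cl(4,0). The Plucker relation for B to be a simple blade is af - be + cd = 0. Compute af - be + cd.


Plucker relation: af - be + cd
a*f = 1*(-3) = -3
b*e = 1*2 = 2
c*d = (-3)*3 = -9
af - be + cd = -3 - 2 + (-9)
= -14


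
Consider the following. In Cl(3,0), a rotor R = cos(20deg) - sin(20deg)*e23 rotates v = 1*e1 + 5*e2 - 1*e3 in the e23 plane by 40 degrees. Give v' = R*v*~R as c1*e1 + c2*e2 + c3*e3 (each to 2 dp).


Rotor R = cos(20deg) - sin(20deg)*e23
Rotation angle theta = 2 * 20 = 40 degrees in the e23 plane (e2 -> e3).
The component perpendicular to the plane (e1) is invariant: v'_1 = v1 = 1.00
cos(40deg) = 0.7660, sin(40deg) = 0.6428
v'_2 = v2*cos(theta) - v3*sin(theta) = 5*0.7660 - (-1)*0.6428 = 4.47
v'_3 = v2*sin(theta) + v3*cos(theta) = 5*0.6428 + (-1)*0.7660 = 2.45
v' = 1.00*e1 + 4.47*e2 + 2.45*e3


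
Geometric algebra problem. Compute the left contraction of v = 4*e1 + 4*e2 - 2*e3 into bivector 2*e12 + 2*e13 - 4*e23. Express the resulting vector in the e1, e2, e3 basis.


Left contraction v _| B = <vB>_1 (grade-1 part of the geometric product vB).
Using e1_|e12 = e2, e2_|e12 = -e1, e1_|e13 = e3, e3_|e13 = -e1, e2_|e23 = e3, e3_|e23 = -e2:
e1 coeff: -v2*b12 - v3*b13 = -(4)*(2) - (-2)*(2) = -4
e2 coeff: v1*b12 - v3*b23 = (4)*(2) - (-2)*(-4) = 0
e3 coeff: v1*b13 + v2*b23 = (4)*(2) + (4)*(-4) = -8
v _| B = -4*e1 + 0*e2 - 8*e3


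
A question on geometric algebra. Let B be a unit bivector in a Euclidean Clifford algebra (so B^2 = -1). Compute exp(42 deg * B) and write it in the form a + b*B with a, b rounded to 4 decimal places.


For a unit bivector B with B^2 = -1, the exponential series gives
e^(theta*B) = cos(theta) + sin(theta)*B (the GA analogue of Euler's formula).
theta = 42 degrees = 0.733038 rad
cos(42 deg) = 0.7431
sin(42 deg) = 0.6691
exp(theta*B) = 0.7431 + 0.6691*B


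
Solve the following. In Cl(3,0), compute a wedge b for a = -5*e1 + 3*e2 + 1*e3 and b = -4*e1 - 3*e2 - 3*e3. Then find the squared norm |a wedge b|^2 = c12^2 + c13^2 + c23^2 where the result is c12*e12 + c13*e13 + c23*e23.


a wedge b = (a1*b2 - a2*b1)*e12 + (a1*b3 - a3*b1)*e13 + (a2*b3 - a3*b2)*e23
e12 coeff: (-5)*(-3) - 3*(-4) = 15 - (-12) = 27
e13 coeff: (-5)*(-3) - 1*(-4) = 15 - (-4) = 19
e23 coeff: 3*(-3) - 1*(-3) = -9 - (-3) = -6
|a wedge b|^2 = 27^2 + 19^2 + (-6)^2
= 729 + 361 + 36
= 1126


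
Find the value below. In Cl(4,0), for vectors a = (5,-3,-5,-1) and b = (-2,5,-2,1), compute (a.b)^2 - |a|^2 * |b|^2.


a . b = 5*(-2) + (-3)*5 + (-5)*(-2) + (-1)*1
= -10 + (-15) + 10 + (-1) = -16
|a|^2 = 5^2 + (-3)^2 + (-5)^2 + (-1)^2 = 60
|b|^2 = (-2)^2 + 5^2 + (-2)^2 + 1^2 = 34
(a.b)^2 = (-16)^2 = 256
|a|^2 * |b|^2 = 60 * 34 = 2040
Result = 256 - 2040 = -1784


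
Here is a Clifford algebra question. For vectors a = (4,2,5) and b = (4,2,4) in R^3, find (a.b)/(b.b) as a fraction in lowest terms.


Projection coefficient = (a . b) / (b . b)
a . b = 4*4 + 2*2 + 5*4
= 16 + 4 + 20 = 40
b . b = 4^2 + 2^2 + 4^2
= 16 + 4 + 16 = 36
Coefficient = 40/36
In lowest terms: 10/9


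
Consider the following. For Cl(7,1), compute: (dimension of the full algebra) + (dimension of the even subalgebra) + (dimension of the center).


n = 7 + 1 = 8
Total dim = 2^8 = 256
Even subalgebra dim = 2^7 = 128
n is even, so center dim = 1
Sum = 256 + 128 + 1 = 385


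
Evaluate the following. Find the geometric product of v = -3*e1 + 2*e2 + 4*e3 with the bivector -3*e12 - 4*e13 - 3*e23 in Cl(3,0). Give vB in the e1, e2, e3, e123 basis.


vB has grade-1 (vector) and grade-3 (trivector) parts: vB = (v _| B) + (v ^ B).
Vector part <vB>_1:
  e1: -v2*b12 - v3*b13 = -(2)*(-3) - (4)*(-4) = 22
  e2: v1*b12 - v3*b23 = (-3)*(-3) - (4)*(-3) = 21
  e3: v1*b13 + v2*b23 = (-3)*(-4) + (2)*(-3) = 6
Trivector part <vB>_3:
  e123: v1*b23 - v2*b13 + v3*b12 = (-3)*(-3) - (2)*(-4) + (4)*(-3) = 5
vB = 22*e1 + 21*e2 + 6*e3 + 5*e123


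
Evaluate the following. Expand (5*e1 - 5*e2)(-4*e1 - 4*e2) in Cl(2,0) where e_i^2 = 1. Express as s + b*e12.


Expand: (5*e1 - 5*e2)(-4*e1 - 4*e2)
= 5*(-4)*e1e1 + 5*(-4)*e1e2 + (-5)*(-4)*e2e1 + (-5)*(-4)*e2e2
Using e1^2 = e2^2 = 1, e2e1 = -e1e2:
Scalar part s = 5*(-4) + (-5)*(-4) = -20 + 20 = 0
Bivector part b = 5*(-4) - (-5)*(-4) = -20 - 20 = -40
uv = 0 - 40*e12


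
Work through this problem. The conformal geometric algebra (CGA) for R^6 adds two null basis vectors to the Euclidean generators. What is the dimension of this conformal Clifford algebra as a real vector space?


The conformal model of R^6 uses Cl(7,1): the 6 Euclidean generators plus two extra orthogonal generators e+ (e+^2 = +1) and e- (e-^2 = -1), from which the null vectors e0, einf are built.
Number of generators m = 6 + 2 = 8.
dim Cl(p,q) = 2^m = 2^8 = 256


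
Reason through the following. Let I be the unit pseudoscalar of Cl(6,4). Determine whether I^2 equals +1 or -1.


The pseudoscalar I = e1...e_n (product of all n generators) of Cl(p,q) satisfies I^2 = (-1)^(q + n(n-1)/2).
p = 6, q = 4, n = p + q = 10
n(n-1)/2 = 10 * 9 / 2 = 45
Exponent = q + n(n-1)/2 = 4 + 45 = 49
I^2 = (-1)^49 = -1


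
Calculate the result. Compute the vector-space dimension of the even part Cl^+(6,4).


Even subalgebra dimension = 2^(n-1)
n = 6 + 4 = 10
2^(10 - 1) = 2^9 = 512
Verification: sum of C(10,k) for even k = 1 + 45 + 210 + 210 + 45 + 1 = 512
Result = 512


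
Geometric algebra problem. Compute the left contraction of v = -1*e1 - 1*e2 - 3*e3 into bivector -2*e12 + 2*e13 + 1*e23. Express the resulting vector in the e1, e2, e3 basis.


Left contraction v _| B = <vB>_1 (grade-1 part of the geometric product vB).
Using e1_|e12 = e2, e2_|e12 = -e1, e1_|e13 = e3, e3_|e13 = -e1, e2_|e23 = e3, e3_|e23 = -e2:
e1 coeff: -v2*b12 - v3*b13 = -(-1)*(-2) - (-3)*(2) = 4
e2 coeff: v1*b12 - v3*b23 = (-1)*(-2) - (-3)*(1) = 5
e3 coeff: v1*b13 + v2*b23 = (-1)*(2) + (-1)*(1) = -3
v _| B = 4*e1 + 5*e2 - 3*e3


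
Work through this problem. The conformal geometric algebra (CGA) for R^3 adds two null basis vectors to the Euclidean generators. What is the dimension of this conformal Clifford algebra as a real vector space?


The conformal model of R^3 uses Cl(4,1): the 3 Euclidean generators plus two extra orthogonal generators e+ (e+^2 = +1) and e- (e-^2 = -1), from which the null vectors e0, einf are built.
Number of generators m = 3 + 2 = 5.
dim Cl(p,q) = 2^m = 2^5 = 32


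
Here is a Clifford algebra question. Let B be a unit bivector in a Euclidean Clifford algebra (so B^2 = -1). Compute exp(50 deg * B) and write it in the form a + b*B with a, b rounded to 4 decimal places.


For a unit bivector B with B^2 = -1, the exponential series gives
e^(theta*B) = cos(theta) + sin(theta)*B (the GA analogue of Euler's formula).
theta = 50 degrees = 0.872665 rad
cos(50 deg) = 0.6428
sin(50 deg) = 0.7660
exp(theta*B) = 0.6428 + 0.7660*B


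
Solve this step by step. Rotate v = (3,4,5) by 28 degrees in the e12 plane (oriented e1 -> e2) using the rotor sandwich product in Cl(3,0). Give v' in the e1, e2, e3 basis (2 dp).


Rotor R = cos(14deg) - sin(14deg)*e12
Rotation angle theta = 2 * 14 = 28 degrees in the e12 plane (e1 -> e2).
The component perpendicular to the plane (e3) is invariant: v'_3 = v3 = 5.00
cos(28deg) = 0.8829, sin(28deg) = 0.4695
v'_1 = v1*cos(theta) - v2*sin(theta) = 3*0.8829 - 4*0.4695 = 0.77
v'_2 = v1*sin(theta) + v2*cos(theta) = 3*0.4695 + 4*0.8829 = 4.94
v' = 0.77*e1 + 4.94*e2 + 5.00*e3


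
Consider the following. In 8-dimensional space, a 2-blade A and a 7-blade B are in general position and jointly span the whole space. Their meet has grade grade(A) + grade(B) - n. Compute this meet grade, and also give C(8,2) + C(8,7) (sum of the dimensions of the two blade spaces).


Meet grade = grade(A) + grade(B) - n
= 2 + 7 - 8 = 1
C(8,2) = 28
C(8,7) = 8
dim_A + dim_B = 28 + 8 = 36


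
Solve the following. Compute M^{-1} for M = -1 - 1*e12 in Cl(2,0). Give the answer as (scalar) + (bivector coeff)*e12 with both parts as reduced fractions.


M = -1 - 1*e12, where e12^2 = -1.
Since M commutes with its reverse ~M = a - b*e12, M * ~M = a^2 - b^2*e12^2 = a^2 + b^2.
So M^{-1} = ~M / (a^2 + b^2) = (a - b*e12)/(a^2 + b^2).
a^2 + b^2 = 1 + 1 = 2
Scalar part = -1/2 = -1/2
Bivector coeff = 1/2 = 1/2
M^{-1} = -1/2 + 1/2*e12


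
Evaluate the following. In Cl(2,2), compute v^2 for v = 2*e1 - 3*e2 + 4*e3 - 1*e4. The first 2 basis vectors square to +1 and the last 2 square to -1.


v^2 = sum of c_i^2 * e_i^2
Positive signature terms (e_i^2 = +1): 2^2 + (-3)^2 = 13
Negative signature terms (e_j^2 = -1): 4^2 + (-1)^2 = 17
v^2 = 13 - 17 = -4


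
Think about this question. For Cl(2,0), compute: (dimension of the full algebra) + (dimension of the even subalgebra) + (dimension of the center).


n = 2 + 0 = 2
Total dim = 2^2 = 4
Even subalgebra dim = 2^1 = 2
n is even, so center dim = 1
Sum = 4 + 2 + 1 = 7


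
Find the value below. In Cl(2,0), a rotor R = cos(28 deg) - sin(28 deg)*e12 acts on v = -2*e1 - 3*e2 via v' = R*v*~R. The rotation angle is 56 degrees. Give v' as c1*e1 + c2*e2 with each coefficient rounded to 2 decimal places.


Rotor R = cos(28deg) - sin(28deg)*e12
Rotation angle theta = 2 * 28 = 56 degrees
v' = R*v*~R rotates v by theta.
cos(56deg) = 0.5592, sin(56deg) = 0.8290
v'_1 = -2*cos(56deg) - (-3)*sin(56deg)
= -2*0.5592 - (-3)*0.8290
= 1.37
v'_2 = -2*sin(56deg) + (-3)*cos(56deg)
= -2*0.8290 + (-3)*0.5592
= -3.34
v' = 1.37*e1 - 3.34*e2


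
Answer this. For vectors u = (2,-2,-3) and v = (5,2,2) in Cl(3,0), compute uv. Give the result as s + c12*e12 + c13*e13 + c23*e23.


In Cl(3,0): e_i^2 = 1, e_ie_j = -e_je_i for i != j.
Scalar part = u . v = 2*5 + (-2)*2 + (-3)*2
= 10 + (-4) + (-6) = 0
e12 coeff = 2*2 - (-2)*5 = 4 - (-10) = 14
e13 coeff = 2*2 - (-3)*5 = 4 - (-15) = 19
e23 coeff = (-2)*2 - (-3)*2 = -4 - (-6) = 2
uv = 0 + 14*e12 + 19*e13 + 2*e23


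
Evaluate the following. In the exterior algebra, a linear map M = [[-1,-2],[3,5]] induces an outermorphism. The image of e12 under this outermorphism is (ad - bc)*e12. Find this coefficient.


The outermorphism of a linear map f sends e1^e2 to f(e1)^f(e2).
f(e1) = -1*e1 + 3*e2
f(e2) = -2*e1 + 5*e2
f(e1) ^ f(e2) = (-1*e1 + 3*e2) ^ (-2*e1 + 5*e2)
= (-1)*5*e12 + 3*(-2)*e21
= (-5 - (-6))*e12
= 1*e12
Coefficient = 1


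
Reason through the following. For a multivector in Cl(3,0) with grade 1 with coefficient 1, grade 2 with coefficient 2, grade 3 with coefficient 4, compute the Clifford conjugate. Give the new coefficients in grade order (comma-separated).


Clifford conjugate sign for grade k: (-1)^(k(k+1)/2)
Grade 1: (-1)^(1*2/2) = (-1)^1 = -1, coeff 1 -> -1
Grade 2: (-1)^(2*3/2) = (-1)^3 = -1, coeff 2 -> -2
Grade 3: (-1)^(3*4/2) = (-1)^6 = 1, coeff 4 -> 4
Conjugated coefficients: -1, -2, 4


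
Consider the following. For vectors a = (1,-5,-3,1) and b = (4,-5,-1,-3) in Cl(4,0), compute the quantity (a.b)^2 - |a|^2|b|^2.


a . b = 1*4 + (-5)*(-5) + (-3)*(-1) + 1*(-3)
= 4 + 25 + 3 + (-3) = 29
|a|^2 = 1^2 + (-5)^2 + (-3)^2 + 1^2 = 36
|b|^2 = 4^2 + (-5)^2 + (-1)^2 + (-3)^2 = 51
(a.b)^2 = 29^2 = 841
|a|^2 * |b|^2 = 36 * 51 = 1836
Result = 841 - 1836 = -995


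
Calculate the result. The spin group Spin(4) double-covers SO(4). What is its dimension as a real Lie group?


Spin(n) double-covers SO(n); both have Lie algebra so(n) of dimension n(n-1)/2.
n = 4
n(n-1) = 4 * 3 = 12
dim Spin(4) = 12/2 = 6


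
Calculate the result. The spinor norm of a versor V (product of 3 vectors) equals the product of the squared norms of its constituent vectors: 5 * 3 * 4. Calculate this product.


Spinor norm N(V) = |v1|^2 * |v2|^2 * ... * |v3|^2
= 5 * 3 * 4
Running product: 5, 15, 60
N(V) = 60


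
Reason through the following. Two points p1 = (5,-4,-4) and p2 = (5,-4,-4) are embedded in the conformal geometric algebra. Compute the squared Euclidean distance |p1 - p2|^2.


p1 - p2 = (0, 0, 0)
|p1 - p2|^2 = 0^2 + 0^2 + 0^2
= 0 + 0 + 0
= 0


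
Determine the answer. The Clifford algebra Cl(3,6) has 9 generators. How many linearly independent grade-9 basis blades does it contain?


Number of grade-k basis blades in Cl(p,q) with n = p + q is C(n, k).
n = 3 + 6 = 9
C(9, 9) = 9! / (9! * 0!)
= 362880 / (362880 * 1)
= 1


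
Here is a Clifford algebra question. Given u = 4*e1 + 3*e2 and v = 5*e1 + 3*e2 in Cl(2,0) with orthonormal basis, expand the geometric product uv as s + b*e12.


Expand: (4*e1 + 3*e2)(5*e1 + 3*e2)
= 4*5*e1e1 + 4*3*e1e2 + 3*5*e2e1 + 3*3*e2e2
Using e1^2 = e2^2 = 1, e2e1 = -e1e2:
Scalar part s = 4*5 + 3*3 = 20 + 9 = 29
Bivector part b = 4*3 - 3*5 = 12 - 15 = -3
uv = 29 - 3*e12


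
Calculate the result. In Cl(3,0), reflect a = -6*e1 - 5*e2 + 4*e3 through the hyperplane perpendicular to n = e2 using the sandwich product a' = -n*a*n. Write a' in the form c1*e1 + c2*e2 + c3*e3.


Reflection formula: a' = -n*a*n, with n = e2 (unit vector, n^2 = 1).
For reflection through hyperplane perp to e2:
The component along e2 flips sign, others stay.
a = (-6, -5, 4)
a' = (-6, 5, 4)
a' = -6*e1 + 5*e2 + 4*e3


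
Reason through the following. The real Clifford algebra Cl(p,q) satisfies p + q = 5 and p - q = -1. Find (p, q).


We need p + q = 5 and p - q = -1.
Adding: 2p = 5 + (-1) = 4, so p = 2.
Then q = 5 - 2 = 3.
(p, q) = (2, 3)


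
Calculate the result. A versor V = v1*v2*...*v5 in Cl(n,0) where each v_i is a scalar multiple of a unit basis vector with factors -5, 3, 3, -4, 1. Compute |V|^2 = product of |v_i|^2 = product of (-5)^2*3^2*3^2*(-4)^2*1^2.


Each vector v_i has |v_i|^2 = s_i^2
Squared scales: (-5)^2 = 25, 3^2 = 9, 3^2 = 9, (-4)^2 = 16, 1^2 = 1
|V|^2 = 25 * 9 * 9 * 16 * 1
= 32400


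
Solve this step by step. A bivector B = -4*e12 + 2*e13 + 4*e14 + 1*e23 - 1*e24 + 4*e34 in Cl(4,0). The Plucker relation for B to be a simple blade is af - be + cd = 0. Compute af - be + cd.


Plucker relation: af - be + cd
a*f = (-4)*4 = -16
b*e = 2*(-1) = -2
c*d = 4*1 = 4
af - be + cd = -16 - (-2) + 4
= -10
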